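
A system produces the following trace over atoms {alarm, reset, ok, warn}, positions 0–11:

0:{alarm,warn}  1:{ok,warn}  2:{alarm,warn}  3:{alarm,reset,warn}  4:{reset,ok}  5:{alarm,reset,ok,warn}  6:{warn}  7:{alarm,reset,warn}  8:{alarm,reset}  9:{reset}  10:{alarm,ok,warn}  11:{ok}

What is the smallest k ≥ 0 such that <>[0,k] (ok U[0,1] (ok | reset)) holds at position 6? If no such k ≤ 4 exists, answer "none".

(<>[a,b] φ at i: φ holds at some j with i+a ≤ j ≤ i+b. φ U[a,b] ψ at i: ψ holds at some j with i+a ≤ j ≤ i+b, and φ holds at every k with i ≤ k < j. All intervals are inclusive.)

Scan j = 6,7,… for (ok U[0,1] (ok | reset)):
  j=6: fails
  j=7: holds
First hit at j=7, so smallest k = 7-6 = 1.

1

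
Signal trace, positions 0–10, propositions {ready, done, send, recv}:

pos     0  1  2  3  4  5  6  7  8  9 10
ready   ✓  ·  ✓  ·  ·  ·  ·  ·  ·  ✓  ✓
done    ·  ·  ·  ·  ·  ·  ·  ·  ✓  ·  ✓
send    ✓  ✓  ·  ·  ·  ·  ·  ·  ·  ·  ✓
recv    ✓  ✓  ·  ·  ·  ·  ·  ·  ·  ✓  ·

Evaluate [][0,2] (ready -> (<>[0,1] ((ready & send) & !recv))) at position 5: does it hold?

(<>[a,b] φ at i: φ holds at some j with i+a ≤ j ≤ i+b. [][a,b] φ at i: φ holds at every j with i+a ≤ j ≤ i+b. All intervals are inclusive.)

Check (ready -> (<>[0,1] ((ready & send) & !recv))) at every j in [5,7]:
  j=5: antecedent false → ✓
  j=6: antecedent false → ✓
  j=7: antecedent false → ✓
All positions satisfy it → formula holds.

Holds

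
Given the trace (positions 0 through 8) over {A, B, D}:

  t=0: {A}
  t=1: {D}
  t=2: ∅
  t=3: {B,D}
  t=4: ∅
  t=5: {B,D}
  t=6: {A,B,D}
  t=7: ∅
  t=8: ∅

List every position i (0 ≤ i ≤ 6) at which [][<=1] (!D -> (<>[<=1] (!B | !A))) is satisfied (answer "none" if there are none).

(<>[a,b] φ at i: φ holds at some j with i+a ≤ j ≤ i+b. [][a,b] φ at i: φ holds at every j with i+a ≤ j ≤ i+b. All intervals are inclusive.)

0, 1, 2, 3, 4, 5, 6

Evaluate at each i in [0,6]:
  i=0: ✓ (all of [0,1])
  i=1: ✓ (all of [1,2])
  i=2: ✓ (all of [2,3])
  i=3: ✓ (all of [3,4])
  i=4: ✓ (all of [4,5])
  i=5: ✓ (all of [5,6])
  i=6: ✓ (all of [6,7])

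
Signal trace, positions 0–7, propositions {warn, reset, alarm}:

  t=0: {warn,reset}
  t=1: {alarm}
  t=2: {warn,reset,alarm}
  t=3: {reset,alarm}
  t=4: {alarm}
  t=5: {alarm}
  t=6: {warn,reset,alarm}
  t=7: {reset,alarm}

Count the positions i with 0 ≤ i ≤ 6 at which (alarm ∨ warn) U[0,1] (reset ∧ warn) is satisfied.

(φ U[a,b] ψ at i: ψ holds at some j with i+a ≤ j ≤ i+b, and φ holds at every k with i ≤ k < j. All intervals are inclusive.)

Evaluate at each i in [0,6]:
  i=0: ✓ (rhs at j=0)
  i=1: ✓ (rhs at j=2; lhs holds on [1,1])
  i=2: ✓ (rhs at j=2)
  i=3: ✗ (no rhs in [3,4])
  i=4: ✗ (no rhs in [4,5])
  i=5: ✓ (rhs at j=6; lhs holds on [5,5])
  i=6: ✓ (rhs at j=6)
Positions where it holds: {0, 1, 2, 5, 6} → 5.

5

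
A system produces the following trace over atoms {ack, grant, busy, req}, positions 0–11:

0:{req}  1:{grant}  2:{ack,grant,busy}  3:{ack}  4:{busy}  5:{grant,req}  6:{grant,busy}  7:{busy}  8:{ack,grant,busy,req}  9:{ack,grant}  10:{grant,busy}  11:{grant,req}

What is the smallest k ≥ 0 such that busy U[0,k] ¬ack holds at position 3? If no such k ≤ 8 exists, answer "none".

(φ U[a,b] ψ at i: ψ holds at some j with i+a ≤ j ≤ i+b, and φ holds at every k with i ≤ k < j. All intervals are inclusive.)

Need earliest j ≥ 3 with ¬ack, and busy at every k in [3,j-1].
  j=3: rhs fails.
  j=4: rhs holds but lhs fails at k=3.
  j=5: rhs holds but lhs fails at k=3.
  j=6: rhs holds but lhs fails at k=3.
  j=7: rhs holds but lhs fails at k=3.
  j=8: rhs fails.
  j=9: rhs fails.
  j=10: rhs holds but lhs fails at k=3.
  j=11: rhs holds but lhs fails at k=3.
No witness within the range → none.

none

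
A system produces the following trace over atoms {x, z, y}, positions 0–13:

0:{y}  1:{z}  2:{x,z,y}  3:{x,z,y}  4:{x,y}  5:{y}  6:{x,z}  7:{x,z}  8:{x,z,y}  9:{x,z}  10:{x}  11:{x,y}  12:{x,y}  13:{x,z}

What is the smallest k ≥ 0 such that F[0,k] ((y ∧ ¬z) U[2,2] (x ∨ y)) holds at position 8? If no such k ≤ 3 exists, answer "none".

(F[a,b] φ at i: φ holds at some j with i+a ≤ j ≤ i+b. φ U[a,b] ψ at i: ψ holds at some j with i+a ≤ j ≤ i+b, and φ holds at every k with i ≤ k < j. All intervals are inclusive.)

Scan j = 8,9,… for ((y ∧ ¬z) U[2,2] (x ∨ y)):
  j=8: fails
  j=9: fails
  j=10: fails
  j=11: holds
First hit at j=11, so smallest k = 11-8 = 3.

3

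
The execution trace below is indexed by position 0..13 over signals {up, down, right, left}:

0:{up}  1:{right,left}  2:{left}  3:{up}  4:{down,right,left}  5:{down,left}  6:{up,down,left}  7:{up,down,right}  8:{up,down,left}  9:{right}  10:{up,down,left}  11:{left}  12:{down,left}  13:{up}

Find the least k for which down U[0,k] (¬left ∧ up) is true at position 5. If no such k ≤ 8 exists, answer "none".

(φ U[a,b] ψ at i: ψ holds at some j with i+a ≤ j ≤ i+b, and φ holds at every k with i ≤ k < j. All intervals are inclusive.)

2

Need earliest j ≥ 5 with (¬left ∧ up), and down at every k in [5,j-1].
  j=5: rhs fails.
  j=6: rhs fails.
  j=7: rhs holds; lhs holds on [5,6]. k = 2.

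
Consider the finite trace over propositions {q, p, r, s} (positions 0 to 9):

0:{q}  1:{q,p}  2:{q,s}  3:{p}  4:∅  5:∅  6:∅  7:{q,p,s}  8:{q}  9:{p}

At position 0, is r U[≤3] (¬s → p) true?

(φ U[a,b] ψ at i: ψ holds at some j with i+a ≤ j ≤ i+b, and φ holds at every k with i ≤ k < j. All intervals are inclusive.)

Does not hold

Need some j in [0,3] with (¬s → p), and r at every k in [0,j-1].
  j=0: (¬s → p) false.
  j=1: (¬s → p) holds, but r fails at k=0 → not this j.
  j=2: (¬s → p) holds, but r fails at k=0 → not this j.
  j=3: (¬s → p) holds, but r fails at k=0 → not this j.
No j in the window works → until fails.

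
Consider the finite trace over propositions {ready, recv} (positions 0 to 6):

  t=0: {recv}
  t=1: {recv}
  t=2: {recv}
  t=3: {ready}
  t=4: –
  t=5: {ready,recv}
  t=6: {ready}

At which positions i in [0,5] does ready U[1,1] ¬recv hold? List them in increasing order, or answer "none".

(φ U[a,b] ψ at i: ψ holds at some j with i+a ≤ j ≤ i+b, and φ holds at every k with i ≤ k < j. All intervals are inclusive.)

Evaluate at each i in [0,5]:
  i=0: ✗ (no rhs in [1,1])
  i=1: ✗ (no rhs in [2,2])
  i=2: ✗ (lhs fails at k=2 before rhs at j=3)
  i=3: ✓ (rhs at j=4; lhs holds on [3,3])
  i=4: ✗ (no rhs in [5,5])
  i=5: ✓ (rhs at j=6; lhs holds on [5,5])

3, 5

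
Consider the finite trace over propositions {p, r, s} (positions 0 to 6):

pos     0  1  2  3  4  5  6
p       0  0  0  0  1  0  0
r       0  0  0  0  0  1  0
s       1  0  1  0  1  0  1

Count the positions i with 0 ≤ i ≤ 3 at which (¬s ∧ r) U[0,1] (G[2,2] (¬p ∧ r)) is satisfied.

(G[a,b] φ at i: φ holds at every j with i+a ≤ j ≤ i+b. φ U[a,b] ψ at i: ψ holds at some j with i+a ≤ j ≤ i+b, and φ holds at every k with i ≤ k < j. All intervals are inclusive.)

1

Evaluate at each i in [0,3]:
  i=0: ✗ (no rhs in [0,1])
  i=1: ✗ (no rhs in [1,2])
  i=2: ✗ (lhs fails at k=2 before rhs at j=3)
  i=3: ✓ (rhs at j=3)
Positions where it holds: {3} → 1.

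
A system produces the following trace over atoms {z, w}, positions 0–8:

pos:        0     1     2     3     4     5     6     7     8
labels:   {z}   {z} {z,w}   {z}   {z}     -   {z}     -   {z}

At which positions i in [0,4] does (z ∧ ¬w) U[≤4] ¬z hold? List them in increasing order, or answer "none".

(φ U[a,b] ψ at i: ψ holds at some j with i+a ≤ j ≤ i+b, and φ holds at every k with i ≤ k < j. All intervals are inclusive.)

Evaluate at each i in [0,4]:
  i=0: ✗ (no rhs in [0,4])
  i=1: ✗ (lhs fails at k=2 before rhs at j=5)
  i=2: ✗ (lhs fails at k=2 before rhs at j=5)
  i=3: ✓ (rhs at j=5; lhs holds on [3,4])
  i=4: ✓ (rhs at j=5; lhs holds on [4,4])

3, 4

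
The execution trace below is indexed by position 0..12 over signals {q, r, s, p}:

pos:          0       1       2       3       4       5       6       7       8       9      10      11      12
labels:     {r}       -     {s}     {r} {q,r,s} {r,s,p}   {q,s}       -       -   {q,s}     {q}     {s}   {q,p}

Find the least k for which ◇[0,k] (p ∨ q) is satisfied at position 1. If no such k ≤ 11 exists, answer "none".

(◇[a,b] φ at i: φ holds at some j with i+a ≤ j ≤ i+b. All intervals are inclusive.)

3

Scan j = 1,2,… for (p ∨ q):
  j=1: fails
  j=2: fails
  j=3: fails
  j=4: holds
First hit at j=4, so smallest k = 4-1 = 3.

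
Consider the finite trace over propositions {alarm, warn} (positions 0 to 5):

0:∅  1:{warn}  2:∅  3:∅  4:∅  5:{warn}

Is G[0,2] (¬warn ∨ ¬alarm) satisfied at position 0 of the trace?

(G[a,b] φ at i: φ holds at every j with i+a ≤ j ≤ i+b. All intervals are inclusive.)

Check (¬warn ∨ ¬alarm) at every j in [0,2]:
  j=0: true
  j=1: true
  j=2: true
All positions satisfy it → formula holds.

Holds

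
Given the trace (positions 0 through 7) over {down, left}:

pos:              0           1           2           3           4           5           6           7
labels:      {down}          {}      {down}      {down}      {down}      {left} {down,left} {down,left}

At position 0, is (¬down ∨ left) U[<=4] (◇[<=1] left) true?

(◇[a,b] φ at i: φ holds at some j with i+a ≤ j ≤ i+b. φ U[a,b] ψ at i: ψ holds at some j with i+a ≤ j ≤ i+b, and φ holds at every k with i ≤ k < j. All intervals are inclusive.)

Does not hold

Need some j in [0,4] with ◇[<=1] left, and (¬down ∨ left) at every k in [0,j-1].
  j=0: ◇[<=1] left — fails (none in [0,1]).
  j=1: ◇[<=1] left — fails (none in [1,2]).
  j=2: ◇[<=1] left — fails (none in [2,3]).
  j=3: ◇[<=1] left — fails (none in [3,4]).
  j=4: ◇[<=1] left holds, but (¬down ∨ left) fails at k=0 → not this j.
No j in the window works → until fails.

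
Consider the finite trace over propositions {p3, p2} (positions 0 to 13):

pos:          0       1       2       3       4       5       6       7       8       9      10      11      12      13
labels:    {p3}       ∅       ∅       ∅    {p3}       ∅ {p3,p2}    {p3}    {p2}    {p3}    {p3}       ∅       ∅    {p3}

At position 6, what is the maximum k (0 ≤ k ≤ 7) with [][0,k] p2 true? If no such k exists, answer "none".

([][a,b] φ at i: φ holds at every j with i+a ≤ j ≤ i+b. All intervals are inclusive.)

0

p2 must hold from j=6 onward; find where it first fails.
  j=6: holds
  j=7: fails
Holds on [6,6], so largest k = 0.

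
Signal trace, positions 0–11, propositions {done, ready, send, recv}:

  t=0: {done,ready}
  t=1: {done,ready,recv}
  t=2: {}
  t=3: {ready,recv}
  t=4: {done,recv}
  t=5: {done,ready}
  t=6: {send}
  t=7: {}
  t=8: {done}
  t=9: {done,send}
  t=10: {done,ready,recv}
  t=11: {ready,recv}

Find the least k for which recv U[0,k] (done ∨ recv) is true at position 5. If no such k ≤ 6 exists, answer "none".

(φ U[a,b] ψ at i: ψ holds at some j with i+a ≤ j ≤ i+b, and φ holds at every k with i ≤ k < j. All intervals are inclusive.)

Need earliest j ≥ 5 with (done ∨ recv), and recv at every k in [5,j-1].
  j=5: rhs holds (empty prefix). k = 0.

0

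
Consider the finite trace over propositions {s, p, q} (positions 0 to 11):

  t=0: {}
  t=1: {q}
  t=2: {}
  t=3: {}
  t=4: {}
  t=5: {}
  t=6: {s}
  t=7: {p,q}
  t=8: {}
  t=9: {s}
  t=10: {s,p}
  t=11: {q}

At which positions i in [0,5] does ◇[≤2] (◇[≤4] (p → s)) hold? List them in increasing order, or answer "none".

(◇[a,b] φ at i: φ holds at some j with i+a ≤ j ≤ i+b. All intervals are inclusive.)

0, 1, 2, 3, 4, 5

Evaluate at each i in [0,5]:
  i=0: ✓ (witness j=0)
  i=1: ✓ (witness j=1)
  i=2: ✓ (witness j=2)
  i=3: ✓ (witness j=3)
  i=4: ✓ (witness j=4)
  i=5: ✓ (witness j=5)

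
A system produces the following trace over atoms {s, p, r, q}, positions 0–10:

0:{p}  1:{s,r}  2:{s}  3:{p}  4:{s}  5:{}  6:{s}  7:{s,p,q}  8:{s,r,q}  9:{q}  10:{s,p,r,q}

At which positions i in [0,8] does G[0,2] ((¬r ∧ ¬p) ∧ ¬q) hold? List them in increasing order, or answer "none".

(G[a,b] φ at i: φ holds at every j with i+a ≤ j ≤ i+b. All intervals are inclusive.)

Evaluate at each i in [0,8]:
  i=0: ✗ (fails at j=0)
  i=1: ✗ (fails at j=1)
  i=2: ✗ (fails at j=3)
  i=3: ✗ (fails at j=3)
  i=4: ✓ (all of [4,6])
  i=5: ✗ (fails at j=7)
  i=6: ✗ (fails at j=7)
  i=7: ✗ (fails at j=7)
  i=8: ✗ (fails at j=8)

4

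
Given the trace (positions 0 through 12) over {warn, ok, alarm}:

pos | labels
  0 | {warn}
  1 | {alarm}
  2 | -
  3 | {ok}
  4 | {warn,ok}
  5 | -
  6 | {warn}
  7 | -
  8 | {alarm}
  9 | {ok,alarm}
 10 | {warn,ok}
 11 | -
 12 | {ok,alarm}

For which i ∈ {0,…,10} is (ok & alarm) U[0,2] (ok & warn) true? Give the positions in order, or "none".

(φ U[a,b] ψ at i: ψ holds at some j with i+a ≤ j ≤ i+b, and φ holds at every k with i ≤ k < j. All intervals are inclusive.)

Evaluate at each i in [0,10]:
  i=0: ✗ (no rhs in [0,2])
  i=1: ✗ (no rhs in [1,3])
  i=2: ✗ (lhs fails at k=2 before rhs at j=4)
  i=3: ✗ (lhs fails at k=3 before rhs at j=4)
  i=4: ✓ (rhs at j=4)
  i=5: ✗ (no rhs in [5,7])
  i=6: ✗ (no rhs in [6,8])
  i=7: ✗ (no rhs in [7,9])
  i=8: ✗ (lhs fails at k=8 before rhs at j=10)
  i=9: ✓ (rhs at j=10; lhs holds on [9,9])
  i=10: ✓ (rhs at j=10)

4, 9, 10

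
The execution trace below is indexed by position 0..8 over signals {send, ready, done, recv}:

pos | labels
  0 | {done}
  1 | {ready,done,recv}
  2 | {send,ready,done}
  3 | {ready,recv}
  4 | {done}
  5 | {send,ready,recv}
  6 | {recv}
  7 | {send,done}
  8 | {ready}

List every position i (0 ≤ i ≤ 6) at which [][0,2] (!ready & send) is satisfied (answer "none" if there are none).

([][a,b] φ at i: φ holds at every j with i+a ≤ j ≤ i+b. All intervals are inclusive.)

Evaluate at each i in [0,6]:
  i=0: ✗ (fails at j=0)
  i=1: ✗ (fails at j=1)
  i=2: ✗ (fails at j=2)
  i=3: ✗ (fails at j=3)
  i=4: ✗ (fails at j=4)
  i=5: ✗ (fails at j=5)
  i=6: ✗ (fails at j=6)

none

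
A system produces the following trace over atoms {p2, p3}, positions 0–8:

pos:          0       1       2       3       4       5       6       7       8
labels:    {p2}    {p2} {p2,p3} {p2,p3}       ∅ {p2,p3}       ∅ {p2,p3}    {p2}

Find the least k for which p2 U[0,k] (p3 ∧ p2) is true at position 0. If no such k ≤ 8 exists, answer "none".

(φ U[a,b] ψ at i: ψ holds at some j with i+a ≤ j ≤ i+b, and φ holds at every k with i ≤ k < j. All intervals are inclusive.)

2

Need earliest j ≥ 0 with (p3 ∧ p2), and p2 at every k in [0,j-1].
  j=0: rhs fails.
  j=1: rhs fails.
  j=2: rhs holds; lhs holds on [0,1]. k = 2.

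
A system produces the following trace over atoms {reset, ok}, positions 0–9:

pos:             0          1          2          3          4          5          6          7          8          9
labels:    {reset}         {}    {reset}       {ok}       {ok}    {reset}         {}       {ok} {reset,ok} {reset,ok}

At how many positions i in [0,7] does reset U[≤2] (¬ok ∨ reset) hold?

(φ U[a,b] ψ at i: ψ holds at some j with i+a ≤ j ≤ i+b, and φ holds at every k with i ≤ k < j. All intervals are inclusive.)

5

Evaluate at each i in [0,7]:
  i=0: ✓ (rhs at j=0)
  i=1: ✓ (rhs at j=1)
  i=2: ✓ (rhs at j=2)
  i=3: ✗ (lhs fails at k=3 before rhs at j=5)
  i=4: ✗ (lhs fails at k=4 before rhs at j=5)
  i=5: ✓ (rhs at j=5)
  i=6: ✓ (rhs at j=6)
  i=7: ✗ (lhs fails at k=7 before rhs at j=8)
Positions where it holds: {0, 1, 2, 5, 6} → 5.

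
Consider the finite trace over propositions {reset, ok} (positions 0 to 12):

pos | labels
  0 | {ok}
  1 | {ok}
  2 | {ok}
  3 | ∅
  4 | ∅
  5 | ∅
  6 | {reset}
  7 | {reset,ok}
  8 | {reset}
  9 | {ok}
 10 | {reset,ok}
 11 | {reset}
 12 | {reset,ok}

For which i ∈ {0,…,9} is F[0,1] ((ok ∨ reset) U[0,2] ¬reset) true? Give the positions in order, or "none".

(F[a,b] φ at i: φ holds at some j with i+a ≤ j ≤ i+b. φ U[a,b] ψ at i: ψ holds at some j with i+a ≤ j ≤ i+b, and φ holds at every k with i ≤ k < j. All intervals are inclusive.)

0, 1, 2, 3, 4, 5, 6, 7, 8, 9

Evaluate at each i in [0,9]:
  i=0: ✓ (witness j=0)
  i=1: ✓ (witness j=1)
  i=2: ✓ (witness j=2)
  i=3: ✓ (witness j=3)
  i=4: ✓ (witness j=4)
  i=5: ✓ (witness j=5)
  i=6: ✓ (witness j=7)
  i=7: ✓ (witness j=7)
  i=8: ✓ (witness j=8)
  i=9: ✓ (witness j=9)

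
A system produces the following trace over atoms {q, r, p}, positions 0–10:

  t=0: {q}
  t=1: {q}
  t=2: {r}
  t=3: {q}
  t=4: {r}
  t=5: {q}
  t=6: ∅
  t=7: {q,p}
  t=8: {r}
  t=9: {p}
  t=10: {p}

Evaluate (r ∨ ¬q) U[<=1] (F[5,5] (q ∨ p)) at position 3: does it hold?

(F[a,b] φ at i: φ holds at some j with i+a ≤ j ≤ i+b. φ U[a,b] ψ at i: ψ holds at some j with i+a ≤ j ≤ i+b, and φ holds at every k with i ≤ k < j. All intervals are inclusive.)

Need some j in [3,4] with F[5,5] (q ∨ p), and (r ∨ ¬q) at every k in [3,j-1].
  j=3: F[5,5] (q ∨ p) — fails (none in [8,8]).
  j=4: F[5,5] (q ∨ p) holds, but (r ∨ ¬q) fails at k=3 → not this j.
No j in the window works → until fails.

Does not hold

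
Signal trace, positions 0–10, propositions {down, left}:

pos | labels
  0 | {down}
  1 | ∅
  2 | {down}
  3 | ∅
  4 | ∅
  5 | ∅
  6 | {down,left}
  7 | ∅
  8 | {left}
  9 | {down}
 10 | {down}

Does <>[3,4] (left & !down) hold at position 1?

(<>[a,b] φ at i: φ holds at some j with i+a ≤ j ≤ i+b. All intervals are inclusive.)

Check (left & !down) at each j in [4,5]:
  j=4: false
  j=5: false
No position in the window satisfies it → formula fails.

Does not hold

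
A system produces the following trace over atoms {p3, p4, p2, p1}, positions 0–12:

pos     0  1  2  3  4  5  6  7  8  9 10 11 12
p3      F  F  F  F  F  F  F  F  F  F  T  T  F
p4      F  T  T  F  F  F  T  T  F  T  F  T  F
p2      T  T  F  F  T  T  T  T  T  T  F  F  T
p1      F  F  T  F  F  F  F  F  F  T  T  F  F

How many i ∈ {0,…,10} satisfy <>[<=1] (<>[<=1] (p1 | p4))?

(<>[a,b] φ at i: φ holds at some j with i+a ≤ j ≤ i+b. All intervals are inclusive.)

10

Evaluate at each i in [0,10]:
  i=0: ✓ (witness j=0)
  i=1: ✓ (witness j=1)
  i=2: ✓ (witness j=2)
  i=3: ✗ (none in [3,4])
  i=4: ✓ (witness j=5)
  i=5: ✓ (witness j=5)
  i=6: ✓ (witness j=6)
  i=7: ✓ (witness j=7)
  i=8: ✓ (witness j=8)
  i=9: ✓ (witness j=9)
  i=10: ✓ (witness j=10)
Positions where it holds: {0, 1, 2, 4, 5, 6, 7, 8, 9, 10} → 10.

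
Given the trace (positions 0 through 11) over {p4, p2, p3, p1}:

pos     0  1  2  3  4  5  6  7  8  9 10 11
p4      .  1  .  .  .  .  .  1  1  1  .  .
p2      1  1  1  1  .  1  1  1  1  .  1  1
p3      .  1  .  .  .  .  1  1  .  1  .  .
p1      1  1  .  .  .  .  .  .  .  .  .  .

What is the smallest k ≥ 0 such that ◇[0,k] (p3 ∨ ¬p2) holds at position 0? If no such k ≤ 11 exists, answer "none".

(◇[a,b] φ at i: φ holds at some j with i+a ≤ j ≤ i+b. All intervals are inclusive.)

1

Scan j = 0,1,… for (p3 ∨ ¬p2):
  j=0: fails
  j=1: holds
First hit at j=1, so smallest k = 1-0 = 1.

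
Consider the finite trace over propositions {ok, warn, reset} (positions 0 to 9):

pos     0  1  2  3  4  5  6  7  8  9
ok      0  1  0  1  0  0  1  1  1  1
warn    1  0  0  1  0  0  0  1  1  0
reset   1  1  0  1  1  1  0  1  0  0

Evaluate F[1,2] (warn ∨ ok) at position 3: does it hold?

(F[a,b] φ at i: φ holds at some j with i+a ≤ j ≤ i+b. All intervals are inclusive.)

Check (warn ∨ ok) at each j in [4,5]:
  j=4: false
  j=5: false
No position in the window satisfies it → formula fails.

False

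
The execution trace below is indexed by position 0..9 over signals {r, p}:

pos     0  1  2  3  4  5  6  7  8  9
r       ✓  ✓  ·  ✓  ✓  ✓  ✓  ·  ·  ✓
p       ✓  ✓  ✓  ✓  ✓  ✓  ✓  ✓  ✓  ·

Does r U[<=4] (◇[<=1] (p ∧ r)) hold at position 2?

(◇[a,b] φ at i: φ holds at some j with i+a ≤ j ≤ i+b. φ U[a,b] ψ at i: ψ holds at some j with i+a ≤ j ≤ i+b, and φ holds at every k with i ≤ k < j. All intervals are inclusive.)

True

Need some j in [2,6] with ◇[<=1] (p ∧ r), and r at every k in [2,j-1].
  j=2: ◇[<=1] (p ∧ r) holds; no prefix to check → satisfied.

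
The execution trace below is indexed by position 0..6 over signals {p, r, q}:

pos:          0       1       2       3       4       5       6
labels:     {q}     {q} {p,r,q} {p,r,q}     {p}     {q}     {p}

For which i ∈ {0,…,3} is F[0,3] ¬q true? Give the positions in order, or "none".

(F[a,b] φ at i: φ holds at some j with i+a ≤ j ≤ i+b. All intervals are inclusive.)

Evaluate at each i in [0,3]:
  i=0: ✗ (none in [0,3])
  i=1: ✓ (witness j=4)
  i=2: ✓ (witness j=4)
  i=3: ✓ (witness j=4)

1, 2, 3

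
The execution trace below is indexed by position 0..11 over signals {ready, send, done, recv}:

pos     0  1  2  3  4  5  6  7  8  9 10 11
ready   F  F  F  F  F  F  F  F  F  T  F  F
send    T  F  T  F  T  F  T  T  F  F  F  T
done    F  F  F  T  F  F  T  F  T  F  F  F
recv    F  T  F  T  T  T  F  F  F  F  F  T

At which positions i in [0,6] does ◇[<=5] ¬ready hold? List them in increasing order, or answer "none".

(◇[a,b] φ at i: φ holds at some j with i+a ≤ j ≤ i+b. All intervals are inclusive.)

Evaluate at each i in [0,6]:
  i=0: ✓ (witness j=0)
  i=1: ✓ (witness j=1)
  i=2: ✓ (witness j=2)
  i=3: ✓ (witness j=3)
  i=4: ✓ (witness j=4)
  i=5: ✓ (witness j=5)
  i=6: ✓ (witness j=6)

0, 1, 2, 3, 4, 5, 6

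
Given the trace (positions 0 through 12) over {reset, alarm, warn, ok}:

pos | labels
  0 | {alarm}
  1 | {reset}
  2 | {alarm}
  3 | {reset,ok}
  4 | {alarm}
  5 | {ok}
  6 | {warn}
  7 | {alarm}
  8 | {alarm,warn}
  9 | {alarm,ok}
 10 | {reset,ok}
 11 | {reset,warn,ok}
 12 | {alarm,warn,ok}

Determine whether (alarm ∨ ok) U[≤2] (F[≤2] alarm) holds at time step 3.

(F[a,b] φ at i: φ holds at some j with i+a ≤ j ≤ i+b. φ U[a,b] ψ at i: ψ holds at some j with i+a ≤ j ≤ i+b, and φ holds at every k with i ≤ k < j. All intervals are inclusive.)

Yes

Need some j in [3,5] with F[≤2] alarm, and (alarm ∨ ok) at every k in [3,j-1].
  j=3: F[≤2] alarm holds; no prefix to check → satisfied.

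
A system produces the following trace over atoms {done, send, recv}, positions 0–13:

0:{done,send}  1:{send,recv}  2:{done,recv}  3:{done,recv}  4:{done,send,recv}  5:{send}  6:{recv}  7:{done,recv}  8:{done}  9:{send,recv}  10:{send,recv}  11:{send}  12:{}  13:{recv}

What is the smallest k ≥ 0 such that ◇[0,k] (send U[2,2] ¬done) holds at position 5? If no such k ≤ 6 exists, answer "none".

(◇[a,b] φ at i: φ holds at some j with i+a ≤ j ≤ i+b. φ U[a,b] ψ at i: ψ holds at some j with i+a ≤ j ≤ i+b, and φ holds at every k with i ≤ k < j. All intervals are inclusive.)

4

Scan j = 5,6,… for (send U[2,2] ¬done):
  j=5: fails
  j=6: fails
  j=7: fails
  j=8: fails
  j=9: holds
First hit at j=9, so smallest k = 9-5 = 4.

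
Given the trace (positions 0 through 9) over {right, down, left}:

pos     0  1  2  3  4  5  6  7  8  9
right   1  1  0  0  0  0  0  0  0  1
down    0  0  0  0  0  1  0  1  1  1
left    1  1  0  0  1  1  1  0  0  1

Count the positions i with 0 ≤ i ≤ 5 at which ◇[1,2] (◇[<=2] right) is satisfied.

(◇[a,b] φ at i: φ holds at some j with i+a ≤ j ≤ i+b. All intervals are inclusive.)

Evaluate at each i in [0,5]:
  i=0: ✓ (witness j=1)
  i=1: ✗ (none in [2,3])
  i=2: ✗ (none in [3,4])
  i=3: ✗ (none in [4,5])
  i=4: ✗ (none in [5,6])
  i=5: ✓ (witness j=7)
Positions where it holds: {0, 5} → 2.

2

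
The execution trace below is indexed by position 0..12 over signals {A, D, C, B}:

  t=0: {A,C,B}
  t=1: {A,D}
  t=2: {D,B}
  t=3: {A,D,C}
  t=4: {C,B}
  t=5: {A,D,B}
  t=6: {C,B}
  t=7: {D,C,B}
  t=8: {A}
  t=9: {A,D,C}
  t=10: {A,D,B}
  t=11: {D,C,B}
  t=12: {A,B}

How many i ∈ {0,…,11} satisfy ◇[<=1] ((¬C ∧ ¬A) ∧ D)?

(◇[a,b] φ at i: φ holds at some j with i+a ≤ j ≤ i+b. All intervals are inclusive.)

Evaluate at each i in [0,11]:
  i=0: ✗ (none in [0,1])
  i=1: ✓ (witness j=2)
  i=2: ✓ (witness j=2)
  i=3: ✗ (none in [3,4])
  i=4: ✗ (none in [4,5])
  i=5: ✗ (none in [5,6])
  i=6: ✗ (none in [6,7])
  i=7: ✗ (none in [7,8])
  i=8: ✗ (none in [8,9])
  i=9: ✗ (none in [9,10])
  i=10: ✗ (none in [10,11])
  i=11: ✗ (none in [11,12])
Positions where it holds: {1, 2} → 2.

2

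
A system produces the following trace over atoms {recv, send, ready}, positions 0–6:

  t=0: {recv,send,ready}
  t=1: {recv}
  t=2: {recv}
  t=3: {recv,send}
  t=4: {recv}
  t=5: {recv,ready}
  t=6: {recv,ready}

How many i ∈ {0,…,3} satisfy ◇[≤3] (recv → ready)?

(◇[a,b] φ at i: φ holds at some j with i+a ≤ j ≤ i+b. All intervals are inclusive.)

3

Evaluate at each i in [0,3]:
  i=0: ✓ (witness j=0)
  i=1: ✗ (none in [1,4])
  i=2: ✓ (witness j=5)
  i=3: ✓ (witness j=5)
Positions where it holds: {0, 2, 3} → 3.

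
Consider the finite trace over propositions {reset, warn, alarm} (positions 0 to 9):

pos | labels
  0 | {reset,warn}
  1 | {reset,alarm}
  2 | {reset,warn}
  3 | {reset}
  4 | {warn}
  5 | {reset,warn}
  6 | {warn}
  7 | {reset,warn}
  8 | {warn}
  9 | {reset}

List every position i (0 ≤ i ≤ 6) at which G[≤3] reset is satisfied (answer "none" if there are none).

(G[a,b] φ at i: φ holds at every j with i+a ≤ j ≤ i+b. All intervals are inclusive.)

Evaluate at each i in [0,6]:
  i=0: ✓ (all of [0,3])
  i=1: ✗ (fails at j=4)
  i=2: ✗ (fails at j=4)
  i=3: ✗ (fails at j=4)
  i=4: ✗ (fails at j=4)
  i=5: ✗ (fails at j=6)
  i=6: ✗ (fails at j=6)

0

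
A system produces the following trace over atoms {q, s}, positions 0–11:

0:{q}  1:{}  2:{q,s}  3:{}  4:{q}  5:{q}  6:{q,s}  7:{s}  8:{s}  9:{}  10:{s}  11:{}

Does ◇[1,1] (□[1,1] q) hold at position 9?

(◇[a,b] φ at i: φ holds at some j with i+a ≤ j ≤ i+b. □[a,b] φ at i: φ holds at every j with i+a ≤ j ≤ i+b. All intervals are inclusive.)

Check □[1,1] q at each j in [10,10]:
  j=10: fails at 11
No position in the window satisfies it → formula fails.

No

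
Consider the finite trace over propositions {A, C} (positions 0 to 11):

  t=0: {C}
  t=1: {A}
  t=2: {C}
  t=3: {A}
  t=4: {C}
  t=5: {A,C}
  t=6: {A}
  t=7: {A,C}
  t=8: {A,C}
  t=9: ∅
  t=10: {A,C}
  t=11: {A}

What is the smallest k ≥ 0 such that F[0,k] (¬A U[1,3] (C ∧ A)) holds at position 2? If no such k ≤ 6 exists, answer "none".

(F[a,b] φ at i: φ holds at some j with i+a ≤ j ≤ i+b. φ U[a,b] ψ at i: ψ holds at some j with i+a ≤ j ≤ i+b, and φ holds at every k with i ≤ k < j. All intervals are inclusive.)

Scan j = 2,3,… for (¬A U[1,3] (C ∧ A)):
  j=2: fails
  j=3: fails
  j=4: holds
First hit at j=4, so smallest k = 4-2 = 2.

2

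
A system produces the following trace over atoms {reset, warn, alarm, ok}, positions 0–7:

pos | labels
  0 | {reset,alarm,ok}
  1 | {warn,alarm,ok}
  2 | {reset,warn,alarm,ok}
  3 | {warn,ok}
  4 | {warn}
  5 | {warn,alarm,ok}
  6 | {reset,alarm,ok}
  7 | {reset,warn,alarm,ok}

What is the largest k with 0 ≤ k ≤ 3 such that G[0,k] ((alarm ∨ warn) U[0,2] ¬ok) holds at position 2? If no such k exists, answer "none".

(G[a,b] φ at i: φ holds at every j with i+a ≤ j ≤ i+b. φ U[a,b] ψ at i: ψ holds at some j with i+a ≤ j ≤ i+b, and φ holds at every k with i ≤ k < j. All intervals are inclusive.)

2

((alarm ∨ warn) U[0,2] ¬ok) must hold from j=2 onward; find where it first fails.
  j=2: holds
  j=3: holds
  j=4: holds
  j=5: fails
Holds on [2,4], so largest k = 2.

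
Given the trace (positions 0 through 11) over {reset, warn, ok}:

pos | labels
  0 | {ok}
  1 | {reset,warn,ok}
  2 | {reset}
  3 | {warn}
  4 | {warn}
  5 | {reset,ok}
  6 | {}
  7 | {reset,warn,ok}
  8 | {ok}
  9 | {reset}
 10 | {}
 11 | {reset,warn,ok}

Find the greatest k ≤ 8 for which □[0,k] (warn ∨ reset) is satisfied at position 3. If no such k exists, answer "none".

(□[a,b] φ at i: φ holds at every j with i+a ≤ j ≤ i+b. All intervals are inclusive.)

(warn ∨ reset) must hold from j=3 onward; find where it first fails.
  j=3: holds
  j=4: holds
  j=5: holds
  j=6: fails
Holds on [3,5], so largest k = 2.

2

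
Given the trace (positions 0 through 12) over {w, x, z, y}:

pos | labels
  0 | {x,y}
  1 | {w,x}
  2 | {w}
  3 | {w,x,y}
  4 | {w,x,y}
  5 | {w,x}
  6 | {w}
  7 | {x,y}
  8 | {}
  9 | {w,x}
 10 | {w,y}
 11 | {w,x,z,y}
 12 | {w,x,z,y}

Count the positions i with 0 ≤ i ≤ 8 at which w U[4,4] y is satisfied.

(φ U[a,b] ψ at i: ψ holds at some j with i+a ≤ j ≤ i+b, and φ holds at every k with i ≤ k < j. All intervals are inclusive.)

Evaluate at each i in [0,8]:
  i=0: ✗ (lhs fails at k=0 before rhs at j=4)
  i=1: ✗ (no rhs in [5,5])
  i=2: ✗ (no rhs in [6,6])
  i=3: ✓ (rhs at j=7; lhs holds on [3,6])
  i=4: ✗ (no rhs in [8,8])
  i=5: ✗ (no rhs in [9,9])
  i=6: ✗ (lhs fails at k=7 before rhs at j=10)
  i=7: ✗ (lhs fails at k=7 before rhs at j=11)
  i=8: ✗ (lhs fails at k=8 before rhs at j=12)
Positions where it holds: {3} → 1.

1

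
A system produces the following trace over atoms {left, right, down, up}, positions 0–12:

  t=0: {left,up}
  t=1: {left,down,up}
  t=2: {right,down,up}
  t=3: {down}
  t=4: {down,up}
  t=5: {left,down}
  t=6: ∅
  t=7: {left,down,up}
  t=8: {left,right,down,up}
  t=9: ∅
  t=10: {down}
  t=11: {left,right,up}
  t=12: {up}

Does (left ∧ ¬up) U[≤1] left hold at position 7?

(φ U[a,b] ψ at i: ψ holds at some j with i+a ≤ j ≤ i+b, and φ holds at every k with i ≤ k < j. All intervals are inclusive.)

True

Need some j in [7,8] with left, and (left ∧ ¬up) at every k in [7,j-1].
  j=7: left holds; no prefix to check → satisfied.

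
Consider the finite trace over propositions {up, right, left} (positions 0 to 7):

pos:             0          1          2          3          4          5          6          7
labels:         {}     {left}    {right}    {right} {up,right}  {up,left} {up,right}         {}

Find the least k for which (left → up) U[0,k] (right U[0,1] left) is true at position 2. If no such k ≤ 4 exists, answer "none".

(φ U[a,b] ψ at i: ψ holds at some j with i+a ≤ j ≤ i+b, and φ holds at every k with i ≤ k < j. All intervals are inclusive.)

2

Need earliest j ≥ 2 with (right U[0,1] left), and (left → up) at every k in [2,j-1].
  j=2: rhs fails.
  j=3: rhs fails.
  j=4: rhs holds; lhs holds on [2,3]. k = 2.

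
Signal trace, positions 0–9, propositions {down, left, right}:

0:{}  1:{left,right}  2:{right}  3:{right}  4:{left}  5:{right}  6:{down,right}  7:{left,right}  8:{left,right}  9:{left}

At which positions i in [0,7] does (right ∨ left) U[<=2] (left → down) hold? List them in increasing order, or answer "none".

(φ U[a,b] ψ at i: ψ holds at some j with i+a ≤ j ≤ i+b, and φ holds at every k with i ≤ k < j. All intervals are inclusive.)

Evaluate at each i in [0,7]:
  i=0: ✓ (rhs at j=0)
  i=1: ✓ (rhs at j=2; lhs holds on [1,1])
  i=2: ✓ (rhs at j=2)
  i=3: ✓ (rhs at j=3)
  i=4: ✓ (rhs at j=5; lhs holds on [4,4])
  i=5: ✓ (rhs at j=5)
  i=6: ✓ (rhs at j=6)
  i=7: ✗ (no rhs in [7,9])

0, 1, 2, 3, 4, 5, 6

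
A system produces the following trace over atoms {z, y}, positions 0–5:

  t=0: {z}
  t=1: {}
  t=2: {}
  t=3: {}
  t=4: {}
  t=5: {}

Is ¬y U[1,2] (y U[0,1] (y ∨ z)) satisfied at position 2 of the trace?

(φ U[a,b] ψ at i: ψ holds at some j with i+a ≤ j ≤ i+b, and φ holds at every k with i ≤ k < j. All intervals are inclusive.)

Does not hold

Need some j in [3,4] with (y U[0,1] (y ∨ z)), and ¬y at every k in [2,j-1].
  j=3: (y U[0,1] (y ∨ z)) — fails.
  j=4: (y U[0,1] (y ∨ z)) — fails.
No j in the window works → until fails.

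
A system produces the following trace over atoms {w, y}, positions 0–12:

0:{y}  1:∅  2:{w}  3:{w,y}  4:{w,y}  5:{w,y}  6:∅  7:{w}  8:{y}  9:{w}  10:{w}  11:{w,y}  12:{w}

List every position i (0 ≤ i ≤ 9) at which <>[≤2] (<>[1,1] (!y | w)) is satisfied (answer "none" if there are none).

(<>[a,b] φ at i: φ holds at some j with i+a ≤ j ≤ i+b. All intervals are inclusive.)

Evaluate at each i in [0,9]:
  i=0: ✓ (witness j=0)
  i=1: ✓ (witness j=1)
  i=2: ✓ (witness j=2)
  i=3: ✓ (witness j=3)
  i=4: ✓ (witness j=4)
  i=5: ✓ (witness j=5)
  i=6: ✓ (witness j=6)
  i=7: ✓ (witness j=8)
  i=8: ✓ (witness j=8)
  i=9: ✓ (witness j=9)

0, 1, 2, 3, 4, 5, 6, 7, 8, 9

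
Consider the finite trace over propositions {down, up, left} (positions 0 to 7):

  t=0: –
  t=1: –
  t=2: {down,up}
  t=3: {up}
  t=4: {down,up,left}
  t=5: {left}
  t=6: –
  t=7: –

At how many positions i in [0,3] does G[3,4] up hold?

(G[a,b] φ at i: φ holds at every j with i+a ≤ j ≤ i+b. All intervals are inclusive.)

1

Evaluate at each i in [0,3]:
  i=0: ✓ (all of [3,4])
  i=1: ✗ (fails at j=5)
  i=2: ✗ (fails at j=5)
  i=3: ✗ (fails at j=6)
Positions where it holds: {0} → 1.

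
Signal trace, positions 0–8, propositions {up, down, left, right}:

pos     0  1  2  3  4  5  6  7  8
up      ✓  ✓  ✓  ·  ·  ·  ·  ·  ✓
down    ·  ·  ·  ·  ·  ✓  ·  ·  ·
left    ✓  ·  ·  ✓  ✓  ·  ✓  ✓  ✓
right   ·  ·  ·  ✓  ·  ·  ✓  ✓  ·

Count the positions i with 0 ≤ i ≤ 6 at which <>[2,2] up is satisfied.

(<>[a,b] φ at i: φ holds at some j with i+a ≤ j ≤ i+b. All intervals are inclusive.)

2

Evaluate at each i in [0,6]:
  i=0: ✓ (witness j=2)
  i=1: ✗ (none in [3,3])
  i=2: ✗ (none in [4,4])
  i=3: ✗ (none in [5,5])
  i=4: ✗ (none in [6,6])
  i=5: ✗ (none in [7,7])
  i=6: ✓ (witness j=8)
Positions where it holds: {0, 6} → 2.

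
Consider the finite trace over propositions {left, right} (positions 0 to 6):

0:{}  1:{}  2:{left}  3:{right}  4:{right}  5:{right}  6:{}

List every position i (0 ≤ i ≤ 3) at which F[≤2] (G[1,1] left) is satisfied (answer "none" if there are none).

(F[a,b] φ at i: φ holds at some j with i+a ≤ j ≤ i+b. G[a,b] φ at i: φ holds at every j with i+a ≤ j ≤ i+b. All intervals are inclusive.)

Evaluate at each i in [0,3]:
  i=0: ✓ (witness j=1)
  i=1: ✓ (witness j=1)
  i=2: ✗ (none in [2,4])
  i=3: ✗ (none in [3,5])

0, 1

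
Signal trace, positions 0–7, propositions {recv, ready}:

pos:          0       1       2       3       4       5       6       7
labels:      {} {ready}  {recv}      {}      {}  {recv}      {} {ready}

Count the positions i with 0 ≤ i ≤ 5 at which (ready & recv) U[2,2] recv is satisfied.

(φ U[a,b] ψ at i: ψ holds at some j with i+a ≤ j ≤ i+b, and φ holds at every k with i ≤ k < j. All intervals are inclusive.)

Evaluate at each i in [0,5]:
  i=0: ✗ (lhs fails at k=0 before rhs at j=2)
  i=1: ✗ (no rhs in [3,3])
  i=2: ✗ (no rhs in [4,4])
  i=3: ✗ (lhs fails at k=3 before rhs at j=5)
  i=4: ✗ (no rhs in [6,6])
  i=5: ✗ (no rhs in [7,7])
Positions where it holds: {} → 0.

0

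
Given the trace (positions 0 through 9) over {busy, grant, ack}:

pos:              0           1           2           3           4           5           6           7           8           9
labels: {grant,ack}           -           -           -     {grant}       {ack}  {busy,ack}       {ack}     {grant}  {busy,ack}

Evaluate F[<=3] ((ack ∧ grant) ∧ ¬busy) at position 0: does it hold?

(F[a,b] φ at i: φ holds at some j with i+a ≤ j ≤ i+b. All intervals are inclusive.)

Holds

Check ((ack ∧ grant) ∧ ¬busy) at each j in [0,3]:
  j=0: true
  j=1: false
  j=2: false
  j=3: false
Found at j=0 → formula holds.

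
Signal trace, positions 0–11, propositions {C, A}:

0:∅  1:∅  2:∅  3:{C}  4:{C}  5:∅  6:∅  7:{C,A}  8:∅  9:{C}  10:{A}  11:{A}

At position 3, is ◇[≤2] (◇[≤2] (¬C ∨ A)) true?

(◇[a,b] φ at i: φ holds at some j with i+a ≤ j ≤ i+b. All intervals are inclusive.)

Check ◇[≤2] (¬C ∨ A) at each j in [3,5]:
  j=3: holds (witness at 5)
  j=4: holds (witness at 5)
  j=5: holds (witness at 5)
Found at j=3 → formula holds.

True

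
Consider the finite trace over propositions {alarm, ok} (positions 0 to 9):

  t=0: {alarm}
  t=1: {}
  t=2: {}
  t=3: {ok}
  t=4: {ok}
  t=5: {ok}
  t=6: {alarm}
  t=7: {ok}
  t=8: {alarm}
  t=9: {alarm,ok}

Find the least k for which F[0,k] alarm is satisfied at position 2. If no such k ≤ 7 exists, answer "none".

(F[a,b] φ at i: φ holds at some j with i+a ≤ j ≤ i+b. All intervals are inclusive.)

Scan j = 2,3,… for alarm:
  j=2: fails
  j=3: fails
  j=4: fails
  j=5: fails
  j=6: holds
First hit at j=6, so smallest k = 6-2 = 4.

4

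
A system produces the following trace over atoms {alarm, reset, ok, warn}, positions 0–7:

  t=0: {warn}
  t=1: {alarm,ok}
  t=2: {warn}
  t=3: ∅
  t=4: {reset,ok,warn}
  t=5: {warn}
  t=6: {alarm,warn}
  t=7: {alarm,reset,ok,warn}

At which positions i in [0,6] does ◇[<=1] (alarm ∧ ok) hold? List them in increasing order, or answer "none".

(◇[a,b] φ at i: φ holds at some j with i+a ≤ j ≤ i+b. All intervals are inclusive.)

Evaluate at each i in [0,6]:
  i=0: ✓ (witness j=1)
  i=1: ✓ (witness j=1)
  i=2: ✗ (none in [2,3])
  i=3: ✗ (none in [3,4])
  i=4: ✗ (none in [4,5])
  i=5: ✗ (none in [5,6])
  i=6: ✓ (witness j=7)

0, 1, 6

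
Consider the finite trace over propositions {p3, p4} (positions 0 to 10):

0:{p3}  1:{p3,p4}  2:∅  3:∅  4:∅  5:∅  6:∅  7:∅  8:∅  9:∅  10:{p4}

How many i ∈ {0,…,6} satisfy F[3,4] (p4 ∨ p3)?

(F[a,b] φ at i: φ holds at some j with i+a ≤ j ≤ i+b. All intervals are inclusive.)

Evaluate at each i in [0,6]:
  i=0: ✗ (none in [3,4])
  i=1: ✗ (none in [4,5])
  i=2: ✗ (none in [5,6])
  i=3: ✗ (none in [6,7])
  i=4: ✗ (none in [7,8])
  i=5: ✗ (none in [8,9])
  i=6: ✓ (witness j=10)
Positions where it holds: {6} → 1.

1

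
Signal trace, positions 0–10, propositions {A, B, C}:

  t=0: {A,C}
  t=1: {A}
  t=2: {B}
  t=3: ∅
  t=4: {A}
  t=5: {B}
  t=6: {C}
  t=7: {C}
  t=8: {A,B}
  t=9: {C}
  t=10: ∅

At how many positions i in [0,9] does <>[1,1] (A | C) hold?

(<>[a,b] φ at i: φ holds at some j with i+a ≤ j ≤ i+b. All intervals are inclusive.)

Evaluate at each i in [0,9]:
  i=0: ✓ (witness j=1)
  i=1: ✗ (none in [2,2])
  i=2: ✗ (none in [3,3])
  i=3: ✓ (witness j=4)
  i=4: ✗ (none in [5,5])
  i=5: ✓ (witness j=6)
  i=6: ✓ (witness j=7)
  i=7: ✓ (witness j=8)
  i=8: ✓ (witness j=9)
  i=9: ✗ (none in [10,10])
Positions where it holds: {0, 3, 5, 6, 7, 8} → 6.

6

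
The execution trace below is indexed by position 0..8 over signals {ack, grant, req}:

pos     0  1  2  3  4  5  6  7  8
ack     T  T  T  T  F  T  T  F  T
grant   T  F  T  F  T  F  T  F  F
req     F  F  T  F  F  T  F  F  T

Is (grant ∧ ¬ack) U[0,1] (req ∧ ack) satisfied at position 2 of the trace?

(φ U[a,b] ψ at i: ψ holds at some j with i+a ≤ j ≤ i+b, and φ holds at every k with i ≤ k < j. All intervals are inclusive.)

Need some j in [2,3] with (req ∧ ack), and (grant ∧ ¬ack) at every k in [2,j-1].
  j=2: (req ∧ ack) holds; no prefix to check → satisfied.

True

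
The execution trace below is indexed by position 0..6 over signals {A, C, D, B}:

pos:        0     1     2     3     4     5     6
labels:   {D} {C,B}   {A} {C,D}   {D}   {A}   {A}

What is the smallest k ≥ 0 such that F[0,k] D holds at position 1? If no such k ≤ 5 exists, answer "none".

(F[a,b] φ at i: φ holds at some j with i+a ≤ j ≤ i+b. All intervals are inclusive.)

2

Scan j = 1,2,… for D:
  j=1: fails
  j=2: fails
  j=3: holds
First hit at j=3, so smallest k = 3-1 = 2.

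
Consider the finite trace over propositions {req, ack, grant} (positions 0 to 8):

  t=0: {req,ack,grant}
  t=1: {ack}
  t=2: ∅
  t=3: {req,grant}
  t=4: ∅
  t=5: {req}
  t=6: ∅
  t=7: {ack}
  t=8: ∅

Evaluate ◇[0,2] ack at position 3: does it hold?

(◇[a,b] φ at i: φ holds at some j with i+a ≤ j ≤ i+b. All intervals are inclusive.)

Check ack at each j in [3,5]:
  j=3: false
  j=4: false
  j=5: false
No position in the window satisfies it → formula fails.

Does not hold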